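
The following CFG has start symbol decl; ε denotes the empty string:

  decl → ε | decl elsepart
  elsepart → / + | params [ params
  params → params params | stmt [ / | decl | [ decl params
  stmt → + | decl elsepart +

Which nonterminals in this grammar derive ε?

Directly nullable (have an ε-production): decl.
params → params params with every symbol nullable, so params is nullable.
No other nonterminal has a production whose RHS symbols are all nullable.

{ decl, params }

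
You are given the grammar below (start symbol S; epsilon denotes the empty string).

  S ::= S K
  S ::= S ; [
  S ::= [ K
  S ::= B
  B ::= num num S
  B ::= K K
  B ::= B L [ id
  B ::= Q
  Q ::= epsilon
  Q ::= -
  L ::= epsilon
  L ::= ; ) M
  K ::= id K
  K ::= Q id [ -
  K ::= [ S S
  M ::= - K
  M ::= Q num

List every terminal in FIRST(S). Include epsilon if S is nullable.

From S ::= S K: S nullable, take FIRST(S) ∪ FIRST(K) = { -, ;, [, id, num }.
From S ::= S ; [: S nullable, take FIRST(S) ∪ {;} = { -, ;, [, id, num }.
S ::= [ K contributes {[}.
From S ::= B: add FIRST(B) = { -, ;, [, id, num, epsilon } (including epsilon since B is nullable).
Union: FIRST(S) = { -, ;, [, id, num, epsilon }.

{ -, ;, [, id, num, epsilon }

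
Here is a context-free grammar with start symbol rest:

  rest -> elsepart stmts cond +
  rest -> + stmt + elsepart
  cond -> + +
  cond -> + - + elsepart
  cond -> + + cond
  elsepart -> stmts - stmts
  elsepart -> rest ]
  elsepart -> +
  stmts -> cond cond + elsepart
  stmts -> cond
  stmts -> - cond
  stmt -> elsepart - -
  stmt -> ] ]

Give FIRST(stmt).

From stmt -> elsepart - -: add FIRST(elsepart) = { +, - }.
stmt -> ] ] contributes {]}.
Union: FIRST(stmt) = { +, -, ] }.

{ +, -, ] }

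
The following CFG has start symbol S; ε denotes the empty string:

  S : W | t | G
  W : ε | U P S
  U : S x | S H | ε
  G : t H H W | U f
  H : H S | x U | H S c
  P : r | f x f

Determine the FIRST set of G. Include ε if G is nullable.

{ f, r, t, x }

G : t H H W contributes {t}.
From G : U f: U nullable, take FIRST(U) ∪ {f} = { f, r, t, x }.
Union: FIRST(G) = { f, r, t, x }.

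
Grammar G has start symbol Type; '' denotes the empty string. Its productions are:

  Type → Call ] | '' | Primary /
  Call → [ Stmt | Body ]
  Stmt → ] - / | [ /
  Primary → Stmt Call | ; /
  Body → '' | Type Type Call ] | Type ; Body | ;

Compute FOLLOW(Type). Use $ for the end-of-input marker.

Type is the start symbol, so $ ∈ FOLLOW(Type).
In Body → Type Type Call ]: add FIRST(Type Call ]) = { ;, [, ] }.
In Body → Type Type Call ]: add FIRST(Call ]) = { ;, [, ] }.
In Body → Type ; Body: add FIRST(; Body) = { ; }.
Union: FOLLOW(Type) = { $, ;, [, ] }.

{ $, ;, [, ] }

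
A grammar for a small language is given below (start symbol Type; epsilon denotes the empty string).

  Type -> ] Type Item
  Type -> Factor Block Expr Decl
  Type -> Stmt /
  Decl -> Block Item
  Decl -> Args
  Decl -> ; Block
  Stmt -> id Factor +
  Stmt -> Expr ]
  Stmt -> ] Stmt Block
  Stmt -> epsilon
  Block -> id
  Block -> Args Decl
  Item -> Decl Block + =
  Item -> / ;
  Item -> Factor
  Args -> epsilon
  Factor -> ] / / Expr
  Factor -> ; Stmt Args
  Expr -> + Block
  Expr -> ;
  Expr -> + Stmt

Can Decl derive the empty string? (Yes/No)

Yes

Decl -> Args and each of Args is nullable, so Decl ⇒* epsilon.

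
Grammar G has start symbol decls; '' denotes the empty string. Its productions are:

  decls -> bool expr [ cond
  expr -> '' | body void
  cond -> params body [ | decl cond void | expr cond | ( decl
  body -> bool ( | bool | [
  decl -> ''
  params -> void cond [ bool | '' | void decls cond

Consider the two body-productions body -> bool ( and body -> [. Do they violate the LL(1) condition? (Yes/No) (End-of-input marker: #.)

FIRST(bool () = { bool } and FIRST([) = { [ }.
The FIRST sets are disjoint and neither alternative is nullable — no conflict.

No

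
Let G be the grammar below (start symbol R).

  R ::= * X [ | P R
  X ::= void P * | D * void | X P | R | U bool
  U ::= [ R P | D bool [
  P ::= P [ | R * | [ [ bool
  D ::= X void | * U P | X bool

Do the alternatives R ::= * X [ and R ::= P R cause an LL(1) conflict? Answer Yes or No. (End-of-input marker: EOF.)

Yes

FIRST(* X [) = { * } and FIRST(P R) = { *, [ }.
Both contain *, so the two alternatives are not disjoint — LL(1) conflict.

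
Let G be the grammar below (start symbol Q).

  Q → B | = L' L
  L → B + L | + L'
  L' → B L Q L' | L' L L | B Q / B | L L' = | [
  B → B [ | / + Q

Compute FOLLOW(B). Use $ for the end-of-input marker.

In Q → B: B is at the end, add FOLLOW(Q) = { $, +, /, =, [ }.
In L → B + L: add FIRST(+ L) = { + }.
In L' → B L Q L': add FIRST(L Q L') = { +, / }.
In L' → B Q / B: add FIRST(Q / B) = { /, = }.
In L' → B Q / B: B is at the end, add FOLLOW(L') = { $, +, /, =, [ }.
In B → B [: add FIRST([) = { [ }.
Union: FOLLOW(B) = { $, +, /, =, [ }.

{ $, +, /, =, [ }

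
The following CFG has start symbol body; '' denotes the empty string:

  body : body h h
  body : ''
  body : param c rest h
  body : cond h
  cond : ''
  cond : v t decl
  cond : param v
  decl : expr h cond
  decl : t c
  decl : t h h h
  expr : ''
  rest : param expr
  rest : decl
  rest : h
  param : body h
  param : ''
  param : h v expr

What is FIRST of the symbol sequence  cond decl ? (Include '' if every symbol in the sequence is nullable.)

{ c, h, t, v }

Add FIRST(cond)\{''} = { c, h, v }; cond is nullable, continue.
Add FIRST(decl) = { h, t }; decl is not nullable, stop.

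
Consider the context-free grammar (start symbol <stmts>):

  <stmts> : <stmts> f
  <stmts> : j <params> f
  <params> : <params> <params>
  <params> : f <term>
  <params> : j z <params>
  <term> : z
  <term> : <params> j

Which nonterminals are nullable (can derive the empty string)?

{ } (none)

No nonterminal has an empty production or an RHS whose symbols are all nullable.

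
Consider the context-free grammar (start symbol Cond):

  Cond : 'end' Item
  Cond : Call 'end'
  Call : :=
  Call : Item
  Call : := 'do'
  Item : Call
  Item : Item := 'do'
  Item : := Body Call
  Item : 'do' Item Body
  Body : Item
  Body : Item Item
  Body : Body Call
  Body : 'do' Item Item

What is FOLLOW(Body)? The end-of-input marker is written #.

{ #, 'do', 'end', := }

In Item : := Body Call: add FIRST(Call) = { 'do', := }.
In Item : 'do' Item Body: Body is at the end, add FOLLOW(Item) = { #, 'do', 'end', := }.
In Body : Body Call: add FIRST(Call) = { 'do', := }.
Union: FOLLOW(Body) = { #, 'do', 'end', := }.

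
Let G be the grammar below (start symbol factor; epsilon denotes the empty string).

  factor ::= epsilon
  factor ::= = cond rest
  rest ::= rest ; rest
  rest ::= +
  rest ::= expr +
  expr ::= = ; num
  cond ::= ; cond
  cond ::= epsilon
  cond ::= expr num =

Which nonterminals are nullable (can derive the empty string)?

Directly nullable (have an epsilon-production): factor, cond.
No other nonterminal has a production whose RHS symbols are all nullable.

{ cond, factor }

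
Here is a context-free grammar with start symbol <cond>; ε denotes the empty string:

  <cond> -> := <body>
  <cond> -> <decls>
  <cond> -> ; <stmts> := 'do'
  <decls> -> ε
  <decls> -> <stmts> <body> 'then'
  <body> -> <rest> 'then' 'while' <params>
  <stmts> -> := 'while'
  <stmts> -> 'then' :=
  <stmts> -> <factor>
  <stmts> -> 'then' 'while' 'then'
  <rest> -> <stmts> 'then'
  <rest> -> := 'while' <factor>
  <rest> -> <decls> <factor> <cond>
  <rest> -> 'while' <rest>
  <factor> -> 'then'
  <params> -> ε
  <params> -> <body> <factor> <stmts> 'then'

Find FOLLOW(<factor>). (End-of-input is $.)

In <stmts> -> <factor>: <factor> is at the end, add FOLLOW(<stmts>) = { 'then', 'while', := }.
In <rest> -> := 'while' <factor>: <factor> is at the end, add FOLLOW(<rest>) = { 'then' }.
In <rest> -> <decls> <factor> <cond>: add FIRST(<cond>)\{ε} = { 'then', :=, ; }.
  Since <cond> is nullable, also add FOLLOW(<rest>) = { 'then' }.
In <params> -> <body> <factor> <stmts> 'then': add FIRST(<stmts> 'then') = { 'then', := }.
Union: FOLLOW(<factor>) = { 'then', 'while', :=, ; }.

{ 'then', 'while', :=, ; }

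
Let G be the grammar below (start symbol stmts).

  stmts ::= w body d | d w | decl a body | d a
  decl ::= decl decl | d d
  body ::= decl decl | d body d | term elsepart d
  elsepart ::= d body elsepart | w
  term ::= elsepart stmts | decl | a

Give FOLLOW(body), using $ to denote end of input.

{ $, d, w }

In stmts ::= w body d: add FIRST(d) = { d }.
In stmts ::= decl a body: body is at the end, add FOLLOW(stmts) = { $, d, w }.
In body ::= d body d: add FIRST(d) = { d }.
In elsepart ::= d body elsepart: add FIRST(elsepart) = { d, w }.
Union: FOLLOW(body) = { $, d, w }.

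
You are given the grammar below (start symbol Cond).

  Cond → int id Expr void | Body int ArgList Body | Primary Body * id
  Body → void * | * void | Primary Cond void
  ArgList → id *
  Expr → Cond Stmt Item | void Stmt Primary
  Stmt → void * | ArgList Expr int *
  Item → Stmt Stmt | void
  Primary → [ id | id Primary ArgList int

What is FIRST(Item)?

{ id, void }

From Item → Stmt Stmt: add FIRST(Stmt) = { id, void }.
Item → void contributes {void}.
Union: FIRST(Item) = { id, void }.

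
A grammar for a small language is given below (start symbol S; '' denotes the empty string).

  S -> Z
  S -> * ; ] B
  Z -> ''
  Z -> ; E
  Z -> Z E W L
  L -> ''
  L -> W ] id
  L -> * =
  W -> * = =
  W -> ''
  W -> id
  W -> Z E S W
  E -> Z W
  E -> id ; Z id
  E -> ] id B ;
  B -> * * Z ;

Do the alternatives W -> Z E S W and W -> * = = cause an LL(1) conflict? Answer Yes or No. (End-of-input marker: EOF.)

Yes

FIRST(Z E S W) = { *, ;, ], id, '' } and FIRST(* = =) = { * }.
Both contain *, so the two alternatives are not disjoint — LL(1) conflict.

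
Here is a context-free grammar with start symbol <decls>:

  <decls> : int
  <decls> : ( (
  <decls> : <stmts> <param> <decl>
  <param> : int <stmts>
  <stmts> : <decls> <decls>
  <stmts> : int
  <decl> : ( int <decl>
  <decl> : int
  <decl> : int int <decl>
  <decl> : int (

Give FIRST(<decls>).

{ (, int }

<decls> : int contributes {int}.
<decls> : ( ( contributes {(}.
From <decls> : <stmts> <param> <decl>: add FIRST(<stmts>) = { (, int }.
Union: FIRST(<decls>) = { (, int }.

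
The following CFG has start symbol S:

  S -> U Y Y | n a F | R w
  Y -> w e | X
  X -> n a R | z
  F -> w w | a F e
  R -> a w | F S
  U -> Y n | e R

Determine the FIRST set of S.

{ a, e, n, w, z }

From S -> U Y Y: add FIRST(U) = { e, n, w, z }.
S -> n a F contributes {n}.
From S -> R w: add FIRST(R) = { a, w }.
Union: FIRST(S) = { a, e, n, w, z }.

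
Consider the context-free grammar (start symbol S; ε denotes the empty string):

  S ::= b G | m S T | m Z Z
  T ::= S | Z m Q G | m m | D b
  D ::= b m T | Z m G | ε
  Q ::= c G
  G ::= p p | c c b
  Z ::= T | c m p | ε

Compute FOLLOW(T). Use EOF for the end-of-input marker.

In S ::= m S T: T is at the end, add FOLLOW(S) = { EOF, b, c, m }.
In D ::= b m T: T is at the end, add FOLLOW(D) = { b }.
In Z ::= T: T is at the end, add FOLLOW(Z) = { EOF, b, c, m }.
Union: FOLLOW(T) = { EOF, b, c, m }.

{ EOF, b, c, m }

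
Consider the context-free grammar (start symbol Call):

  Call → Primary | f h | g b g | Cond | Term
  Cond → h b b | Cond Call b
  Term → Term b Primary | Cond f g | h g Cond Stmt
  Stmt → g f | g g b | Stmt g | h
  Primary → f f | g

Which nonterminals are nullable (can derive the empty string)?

No nonterminal has an empty production or an RHS whose symbols are all nullable.

{ } (none)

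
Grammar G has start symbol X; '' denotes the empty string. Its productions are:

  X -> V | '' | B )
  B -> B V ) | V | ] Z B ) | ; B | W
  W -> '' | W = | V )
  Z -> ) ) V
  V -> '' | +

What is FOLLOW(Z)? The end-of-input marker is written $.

In B -> ] Z B ): add FIRST(B )) = { ), +, ;, =, ] }.
Union: FOLLOW(Z) = { ), +, ;, =, ] }.

{ ), +, ;, =, ] }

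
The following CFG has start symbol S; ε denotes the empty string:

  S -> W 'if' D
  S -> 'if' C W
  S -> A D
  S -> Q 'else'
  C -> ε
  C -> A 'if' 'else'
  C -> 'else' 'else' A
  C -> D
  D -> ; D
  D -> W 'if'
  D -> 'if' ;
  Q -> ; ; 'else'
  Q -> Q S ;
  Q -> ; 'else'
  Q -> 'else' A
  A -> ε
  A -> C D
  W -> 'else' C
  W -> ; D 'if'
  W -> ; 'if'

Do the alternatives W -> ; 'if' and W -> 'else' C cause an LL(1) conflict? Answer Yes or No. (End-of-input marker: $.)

FIRST(; 'if') = { ; } and FIRST('else' C) = { 'else' }.
The FIRST sets are disjoint and neither alternative is nullable — no conflict.

No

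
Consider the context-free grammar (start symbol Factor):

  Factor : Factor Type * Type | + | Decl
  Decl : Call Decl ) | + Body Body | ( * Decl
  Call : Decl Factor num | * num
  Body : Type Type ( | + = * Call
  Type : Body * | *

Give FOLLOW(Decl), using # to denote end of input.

{ #, (, ), *, +, num }

In Factor : Decl: Decl is at the end, add FOLLOW(Factor) = { #, *, +, num }.
In Decl : Call Decl ): add FIRST()) = { ) }.
In Decl : ( * Decl: Decl is at the end, add FOLLOW(Decl) = { #, (, ), *, +, num }.
In Call : Decl Factor num: add FIRST(Factor num) = { (, *, + }.
Union: FOLLOW(Decl) = { #, (, ), *, +, num }.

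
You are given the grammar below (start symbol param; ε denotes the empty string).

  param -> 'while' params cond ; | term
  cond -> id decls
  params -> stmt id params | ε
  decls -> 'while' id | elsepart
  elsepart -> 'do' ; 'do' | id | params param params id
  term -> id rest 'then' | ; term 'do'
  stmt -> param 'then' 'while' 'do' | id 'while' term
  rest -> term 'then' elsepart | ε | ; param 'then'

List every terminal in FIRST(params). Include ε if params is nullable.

{ 'while', ;, id, ε }

From params -> stmt id params: add FIRST(stmt) = { 'while', ;, id }.
params -> ε contributes ε.
Union: FIRST(params) = { 'while', ;, id, ε }.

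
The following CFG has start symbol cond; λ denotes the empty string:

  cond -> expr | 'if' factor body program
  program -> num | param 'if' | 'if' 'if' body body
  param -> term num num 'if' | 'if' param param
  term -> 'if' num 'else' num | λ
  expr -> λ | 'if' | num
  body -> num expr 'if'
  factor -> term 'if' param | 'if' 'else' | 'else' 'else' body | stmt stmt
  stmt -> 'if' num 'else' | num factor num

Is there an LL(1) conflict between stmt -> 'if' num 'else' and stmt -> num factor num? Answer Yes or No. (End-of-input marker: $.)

FIRST('if' num 'else') = { 'if' } and FIRST(num factor num) = { num }.
The FIRST sets are disjoint and neither alternative is nullable — no conflict.

No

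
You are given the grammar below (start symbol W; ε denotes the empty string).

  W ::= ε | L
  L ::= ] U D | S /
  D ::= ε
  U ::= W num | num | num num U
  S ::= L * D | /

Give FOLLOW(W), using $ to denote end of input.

W is the start symbol, so $ ∈ FOLLOW(W).
In U ::= W num: add FIRST(num) = { num }.
Union: FOLLOW(W) = { $, num }.

{ $, num }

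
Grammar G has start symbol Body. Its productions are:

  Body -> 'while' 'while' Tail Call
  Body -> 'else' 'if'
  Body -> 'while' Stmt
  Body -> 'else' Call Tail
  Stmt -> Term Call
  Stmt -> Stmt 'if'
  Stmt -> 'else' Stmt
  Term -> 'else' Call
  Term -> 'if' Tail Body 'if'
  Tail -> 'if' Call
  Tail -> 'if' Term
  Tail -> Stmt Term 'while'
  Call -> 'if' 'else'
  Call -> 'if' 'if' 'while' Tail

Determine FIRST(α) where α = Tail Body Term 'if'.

Add FIRST(Tail) = { 'else', 'if' }; Tail is not nullable, stop.

{ 'else', 'if' }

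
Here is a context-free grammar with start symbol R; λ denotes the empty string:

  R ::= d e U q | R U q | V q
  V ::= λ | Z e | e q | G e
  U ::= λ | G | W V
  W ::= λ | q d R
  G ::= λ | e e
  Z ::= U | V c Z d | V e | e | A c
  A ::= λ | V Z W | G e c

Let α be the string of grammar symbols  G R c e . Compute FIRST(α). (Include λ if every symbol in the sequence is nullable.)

{ c, d, e, q }

Add FIRST(G)\{λ} = { e }; G is nullable, continue.
Add FIRST(R) = { c, d, e, q }; R is not nullable, stop.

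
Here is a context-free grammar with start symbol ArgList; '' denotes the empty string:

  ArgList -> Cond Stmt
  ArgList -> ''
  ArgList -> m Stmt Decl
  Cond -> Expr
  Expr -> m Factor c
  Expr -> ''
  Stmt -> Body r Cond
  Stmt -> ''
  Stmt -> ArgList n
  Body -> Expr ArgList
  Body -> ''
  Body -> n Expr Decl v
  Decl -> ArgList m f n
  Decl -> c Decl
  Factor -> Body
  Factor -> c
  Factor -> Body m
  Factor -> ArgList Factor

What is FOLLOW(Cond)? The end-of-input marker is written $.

In ArgList -> Cond Stmt: add FIRST(Stmt)\{''} = { m, n, r }.
  Since Stmt is nullable, also add FOLLOW(ArgList) = { $, c, m, n, r }.
In Stmt -> Body r Cond: Cond is at the end, add FOLLOW(Stmt) = { $, c, m, n, r }.
Union: FOLLOW(Cond) = { $, c, m, n, r }.

{ $, c, m, n, r }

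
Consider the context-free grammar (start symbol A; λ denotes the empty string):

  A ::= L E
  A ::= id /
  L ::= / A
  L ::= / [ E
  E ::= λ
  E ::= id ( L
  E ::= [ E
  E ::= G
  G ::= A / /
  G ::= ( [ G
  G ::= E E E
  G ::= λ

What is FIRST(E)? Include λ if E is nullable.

{ (, /, [, id, λ }

E ::= λ contributes λ.
E ::= id ( L contributes {id}.
E ::= [ E contributes {[}.
From E ::= G: add FIRST(G) = { (, /, [, id, λ } (including λ since G is nullable).
Union: FIRST(E) = { (, /, [, id, λ }.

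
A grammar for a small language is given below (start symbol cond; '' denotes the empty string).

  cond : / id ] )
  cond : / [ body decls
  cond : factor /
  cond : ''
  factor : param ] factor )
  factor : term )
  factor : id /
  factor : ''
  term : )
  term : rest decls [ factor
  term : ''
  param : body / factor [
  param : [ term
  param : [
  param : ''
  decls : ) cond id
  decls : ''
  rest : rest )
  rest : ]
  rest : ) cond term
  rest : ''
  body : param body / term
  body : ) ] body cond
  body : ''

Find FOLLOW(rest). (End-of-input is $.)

{ ), [ }

In term : rest decls [ factor: add FIRST(decls [ factor) = { ), [ }.
In rest : rest ): add FIRST()) = { ) }.
Union: FOLLOW(rest) = { ), [ }.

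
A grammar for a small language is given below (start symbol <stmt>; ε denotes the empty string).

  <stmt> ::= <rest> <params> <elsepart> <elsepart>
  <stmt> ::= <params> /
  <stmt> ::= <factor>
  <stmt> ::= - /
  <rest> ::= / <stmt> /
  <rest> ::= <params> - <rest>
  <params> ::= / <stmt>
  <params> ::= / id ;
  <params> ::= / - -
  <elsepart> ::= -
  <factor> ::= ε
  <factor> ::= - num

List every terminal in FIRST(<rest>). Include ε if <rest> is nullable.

{ / }

<rest> ::= / <stmt> / contributes {/}.
From <rest> ::= <params> - <rest>: add FIRST(<params>) = { / }.
Union: FIRST(<rest>) = { / }.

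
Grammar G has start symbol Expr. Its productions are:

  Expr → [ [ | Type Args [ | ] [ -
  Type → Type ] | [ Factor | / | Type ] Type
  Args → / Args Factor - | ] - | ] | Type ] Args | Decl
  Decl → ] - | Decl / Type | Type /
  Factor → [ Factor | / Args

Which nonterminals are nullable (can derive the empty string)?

{ } (none)

No nonterminal has an empty production or an RHS whose symbols are all nullable.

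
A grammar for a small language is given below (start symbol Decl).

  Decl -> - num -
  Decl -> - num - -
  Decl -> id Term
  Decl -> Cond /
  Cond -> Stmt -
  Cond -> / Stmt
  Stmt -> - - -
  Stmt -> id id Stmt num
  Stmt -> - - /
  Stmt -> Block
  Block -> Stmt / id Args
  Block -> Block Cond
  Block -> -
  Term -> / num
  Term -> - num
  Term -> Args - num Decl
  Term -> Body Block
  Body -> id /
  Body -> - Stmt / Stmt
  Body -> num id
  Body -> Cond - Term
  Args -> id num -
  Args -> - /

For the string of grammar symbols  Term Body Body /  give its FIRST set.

Add FIRST(Term) = { -, /, id, num }; Term is not nullable, stop.

{ -, /, id, num }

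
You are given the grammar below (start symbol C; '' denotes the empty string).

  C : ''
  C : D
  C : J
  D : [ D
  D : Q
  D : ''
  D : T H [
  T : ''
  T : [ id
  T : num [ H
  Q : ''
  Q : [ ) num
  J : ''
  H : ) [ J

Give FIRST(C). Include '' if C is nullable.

{ ), [, num, '' }

C : '' contributes ''.
From C : D: add FIRST(D) = { ), [, num, '' } (including '' since D is nullable).
From C : J: add FIRST(J) = { '' } (including '' since J is nullable).
Union: FIRST(C) = { ), [, num, '' }.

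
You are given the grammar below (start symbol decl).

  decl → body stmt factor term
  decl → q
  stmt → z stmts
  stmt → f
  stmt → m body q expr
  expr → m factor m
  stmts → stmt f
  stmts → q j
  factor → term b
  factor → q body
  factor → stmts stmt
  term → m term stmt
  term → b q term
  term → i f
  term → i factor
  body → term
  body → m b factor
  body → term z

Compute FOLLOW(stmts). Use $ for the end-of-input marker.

{ $, b, f, i, m, q, z }

In stmt → z stmts: stmts is at the end, add FOLLOW(stmt) = { $, b, f, i, m, q, z }.
In factor → stmts stmt: add FIRST(stmt) = { f, m, z }.
Union: FOLLOW(stmts) = { $, b, f, i, m, q, z }.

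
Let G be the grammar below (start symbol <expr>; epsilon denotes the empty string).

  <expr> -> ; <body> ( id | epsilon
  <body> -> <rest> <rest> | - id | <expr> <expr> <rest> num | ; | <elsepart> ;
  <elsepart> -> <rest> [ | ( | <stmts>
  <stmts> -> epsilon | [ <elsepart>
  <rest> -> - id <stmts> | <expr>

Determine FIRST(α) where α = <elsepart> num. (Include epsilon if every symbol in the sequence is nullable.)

Add FIRST(<elsepart>)\{epsilon} = { (, -, ;, [ }; <elsepart> is nullable, continue.
num is a terminal; add {num} and stop.

{ (, -, ;, [, num }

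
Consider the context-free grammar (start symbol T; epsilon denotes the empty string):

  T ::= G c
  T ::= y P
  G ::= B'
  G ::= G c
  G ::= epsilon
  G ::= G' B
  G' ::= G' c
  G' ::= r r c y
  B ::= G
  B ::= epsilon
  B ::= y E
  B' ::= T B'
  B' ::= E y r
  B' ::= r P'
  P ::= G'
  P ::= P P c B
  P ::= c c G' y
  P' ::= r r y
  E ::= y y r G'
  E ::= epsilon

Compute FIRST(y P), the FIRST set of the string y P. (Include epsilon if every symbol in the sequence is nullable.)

y is a terminal; add {y} and stop.

{ y }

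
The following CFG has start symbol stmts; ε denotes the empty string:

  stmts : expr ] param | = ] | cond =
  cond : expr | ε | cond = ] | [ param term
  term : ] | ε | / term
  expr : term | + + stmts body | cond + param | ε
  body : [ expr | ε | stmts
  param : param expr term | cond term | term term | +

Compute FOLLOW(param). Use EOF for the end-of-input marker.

{ EOF, +, /, =, [, ] }

In stmts : expr ] param: param is at the end, add FOLLOW(stmts) = { EOF, +, /, =, [, ] }.
In cond : [ param term: add FIRST(term)\{ε} = { /, ] }.
  Since term is nullable, also add FOLLOW(cond) = { EOF, +, /, =, [, ] }.
In expr : cond + param: param is at the end, add FOLLOW(expr) = { EOF, +, /, =, [, ] }.
In param : param expr term: add FIRST(expr term)\{ε} = { +, /, =, [, ] }.
  Since expr term is nullable, also add FOLLOW(param) = { EOF, +, /, =, [, ] }.
Union: FOLLOW(param) = { EOF, +, /, =, [, ] }.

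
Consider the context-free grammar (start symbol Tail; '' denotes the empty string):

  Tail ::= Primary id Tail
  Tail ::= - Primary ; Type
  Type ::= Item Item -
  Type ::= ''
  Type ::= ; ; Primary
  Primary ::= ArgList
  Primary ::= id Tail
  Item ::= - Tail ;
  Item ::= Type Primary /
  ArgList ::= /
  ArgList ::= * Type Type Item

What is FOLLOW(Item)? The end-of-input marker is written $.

{ $, *, -, /, ;, id }

In Type ::= Item Item -: add FIRST(Item -) = { *, -, /, ;, id }.
In Type ::= Item Item -: add FIRST(-) = { - }.
In ArgList ::= * Type Type Item: Item is at the end, add FOLLOW(ArgList) = { $, *, -, /, ;, id }.
Union: FOLLOW(Item) = { $, *, -, /, ;, id }.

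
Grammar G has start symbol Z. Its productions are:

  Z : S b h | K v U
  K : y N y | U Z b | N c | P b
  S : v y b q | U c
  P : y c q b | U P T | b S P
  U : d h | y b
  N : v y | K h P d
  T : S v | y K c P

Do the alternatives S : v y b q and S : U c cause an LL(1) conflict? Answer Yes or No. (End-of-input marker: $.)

FIRST(v y b q) = { v } and FIRST(U c) = { d, y }.
The FIRST sets are disjoint and neither alternative is nullable — no conflict.

No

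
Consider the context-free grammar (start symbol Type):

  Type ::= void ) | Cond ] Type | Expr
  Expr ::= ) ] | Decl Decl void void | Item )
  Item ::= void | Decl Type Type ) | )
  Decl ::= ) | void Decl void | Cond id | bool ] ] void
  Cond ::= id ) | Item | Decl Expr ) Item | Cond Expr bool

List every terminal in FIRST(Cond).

Cond ::= id ) contributes {id}.
From Cond ::= Item: add FIRST(Item) = { ), bool, id, void }.
From Cond ::= Decl Expr ) Item: add FIRST(Decl) = { ), bool, id, void }.
From Cond ::= Cond Expr bool: add FIRST(Cond) = { ), bool, id, void }.
Union: FIRST(Cond) = { ), bool, id, void }.

{ ), bool, id, void }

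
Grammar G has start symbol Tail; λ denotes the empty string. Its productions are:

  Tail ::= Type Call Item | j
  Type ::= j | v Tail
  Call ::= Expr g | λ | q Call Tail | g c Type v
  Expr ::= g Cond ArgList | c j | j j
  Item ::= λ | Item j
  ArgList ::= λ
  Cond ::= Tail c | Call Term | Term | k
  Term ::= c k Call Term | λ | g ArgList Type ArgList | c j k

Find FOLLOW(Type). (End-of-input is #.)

{ #, c, g, j, q, v }

In Tail ::= Type Call Item: add FIRST(Call Item)\{λ} = { c, g, j, q }.
  Since Call Item is nullable, also add FOLLOW(Tail) = { #, c, g, j, q, v }.
In Call ::= g c Type v: add FIRST(v) = { v }.
In Term ::= g ArgList Type ArgList: add FIRST(ArgList)\{λ} = {  }.
  Since ArgList is nullable, also add FOLLOW(Term) = { g }.
Union: FOLLOW(Type) = { #, c, g, j, q, v }.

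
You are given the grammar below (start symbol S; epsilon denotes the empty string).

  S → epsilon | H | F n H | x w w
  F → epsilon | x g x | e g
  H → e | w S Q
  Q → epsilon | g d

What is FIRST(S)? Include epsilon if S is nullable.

S → epsilon contributes epsilon.
From S → H: add FIRST(H) = { e, w }.
From S → F n H: F nullable, take FIRST(F) ∪ {n} = { e, n, x }.
S → x w w contributes {x}.
Union: FIRST(S) = { e, n, w, x, epsilon }.

{ e, n, w, x, epsilon }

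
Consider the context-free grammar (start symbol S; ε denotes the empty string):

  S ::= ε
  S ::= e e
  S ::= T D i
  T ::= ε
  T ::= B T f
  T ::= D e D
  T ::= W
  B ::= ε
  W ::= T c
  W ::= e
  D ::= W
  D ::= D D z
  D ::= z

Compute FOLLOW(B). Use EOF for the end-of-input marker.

{ c, e, f, z }

In T ::= B T f: add FIRST(T f) = { c, e, f, z }.
Union: FOLLOW(B) = { c, e, f, z }.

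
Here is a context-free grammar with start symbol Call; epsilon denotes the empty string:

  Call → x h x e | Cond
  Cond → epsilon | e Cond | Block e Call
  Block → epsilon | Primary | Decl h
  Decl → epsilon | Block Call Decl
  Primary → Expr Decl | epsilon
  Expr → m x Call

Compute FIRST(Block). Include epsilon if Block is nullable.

Block → epsilon contributes epsilon.
From Block → Primary: add FIRST(Primary) = { m, epsilon } (including epsilon since Primary is nullable).
From Block → Decl h: Decl nullable, take FIRST(Decl) ∪ {h} = { e, h, m, x }.
Union: FIRST(Block) = { e, h, m, x, epsilon }.

{ e, h, m, x, epsilon }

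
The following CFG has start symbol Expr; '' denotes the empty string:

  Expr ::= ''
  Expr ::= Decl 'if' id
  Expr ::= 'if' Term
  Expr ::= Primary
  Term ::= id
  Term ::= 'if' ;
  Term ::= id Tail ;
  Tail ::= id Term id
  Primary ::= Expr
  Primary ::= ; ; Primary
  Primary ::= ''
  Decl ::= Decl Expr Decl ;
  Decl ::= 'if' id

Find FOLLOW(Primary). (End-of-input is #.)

In Expr ::= Primary: Primary is at the end, add FOLLOW(Expr) = { #, 'if' }.
In Primary ::= ; ; Primary: Primary is at the end, add FOLLOW(Primary) = { #, 'if' }.
Union: FOLLOW(Primary) = { #, 'if' }.

{ #, 'if' }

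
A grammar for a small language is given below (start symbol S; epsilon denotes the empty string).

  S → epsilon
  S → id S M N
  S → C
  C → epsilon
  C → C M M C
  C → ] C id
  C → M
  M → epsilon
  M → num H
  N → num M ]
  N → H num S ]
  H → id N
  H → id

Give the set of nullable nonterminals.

{ C, M, S }

Directly nullable (have an epsilon-production): S, C, M.
No other nonterminal has a production whose RHS symbols are all nullable.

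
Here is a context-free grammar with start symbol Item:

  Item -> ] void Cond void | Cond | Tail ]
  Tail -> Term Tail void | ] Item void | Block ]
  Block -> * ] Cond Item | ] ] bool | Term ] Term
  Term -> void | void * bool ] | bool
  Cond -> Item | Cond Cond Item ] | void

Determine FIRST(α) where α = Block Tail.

Add FIRST(Block) = { *, ], bool, void }; Block is not nullable, stop.

{ *, ], bool, void }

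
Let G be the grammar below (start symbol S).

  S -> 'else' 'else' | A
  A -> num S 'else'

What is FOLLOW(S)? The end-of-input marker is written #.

{ #, 'else' }

S is the start symbol, so # ∈ FOLLOW(S).
In A -> num S 'else': add FIRST('else') = { 'else' }.
Union: FOLLOW(S) = { #, 'else' }.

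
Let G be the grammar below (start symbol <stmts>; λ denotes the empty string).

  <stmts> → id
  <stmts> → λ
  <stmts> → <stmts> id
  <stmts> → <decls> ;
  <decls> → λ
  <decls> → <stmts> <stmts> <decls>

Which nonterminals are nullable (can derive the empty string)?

Directly nullable (have an λ-production): <stmts>, <decls>.

{ <decls>, <stmts> }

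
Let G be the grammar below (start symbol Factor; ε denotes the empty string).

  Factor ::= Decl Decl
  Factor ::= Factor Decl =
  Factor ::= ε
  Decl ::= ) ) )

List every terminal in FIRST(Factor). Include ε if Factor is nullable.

{ ), ε }

From Factor ::= Decl Decl: add FIRST(Decl) = { ) }.
From Factor ::= Factor Decl =: Factor nullable, take FIRST(Factor) ∪ FIRST(Decl) = { ) }.
Factor ::= ε contributes ε.
Union: FIRST(Factor) = { ), ε }.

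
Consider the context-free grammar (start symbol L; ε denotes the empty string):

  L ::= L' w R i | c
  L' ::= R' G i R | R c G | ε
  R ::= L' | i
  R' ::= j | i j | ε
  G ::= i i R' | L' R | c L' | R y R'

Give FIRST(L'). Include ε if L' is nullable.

From L' ::= R' G i R: R', G nullable, take FIRST(R') ∪ FIRST(G) ∪ {i} = { c, i, j, y }.
From L' ::= R c G: R nullable, take FIRST(R) ∪ {c} = { c, i, j, y }.
L' ::= ε contributes ε.
Union: FIRST(L') = { c, i, j, y, ε }.

{ c, i, j, y, ε }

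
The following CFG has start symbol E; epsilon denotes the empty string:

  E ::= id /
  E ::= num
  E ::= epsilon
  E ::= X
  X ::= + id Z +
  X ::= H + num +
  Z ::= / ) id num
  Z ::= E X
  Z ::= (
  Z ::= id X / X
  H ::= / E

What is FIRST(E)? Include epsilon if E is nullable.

{ +, /, id, num, epsilon }

E ::= id / contributes {id}.
E ::= num contributes {num}.
E ::= epsilon contributes epsilon.
From E ::= X: add FIRST(X) = { +, / }.
Union: FIRST(E) = { +, /, id, num, epsilon }.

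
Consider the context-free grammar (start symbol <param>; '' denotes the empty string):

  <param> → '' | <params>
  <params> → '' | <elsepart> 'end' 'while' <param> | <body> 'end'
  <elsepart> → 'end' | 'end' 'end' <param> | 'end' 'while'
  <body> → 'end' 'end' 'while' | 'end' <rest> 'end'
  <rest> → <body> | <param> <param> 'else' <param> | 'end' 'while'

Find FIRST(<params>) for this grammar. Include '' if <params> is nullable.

{ 'end', '' }

<params> → '' contributes ''.
From <params> → <elsepart> 'end' 'while' <param>: add FIRST(<elsepart>) = { 'end' }.
From <params> → <body> 'end': add FIRST(<body>) = { 'end' }.
Union: FIRST(<params>) = { 'end', '' }.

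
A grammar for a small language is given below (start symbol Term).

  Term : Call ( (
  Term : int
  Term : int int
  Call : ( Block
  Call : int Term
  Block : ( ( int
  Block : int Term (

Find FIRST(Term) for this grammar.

From Term : Call ( (: add FIRST(Call) = { (, int }.
Term : int contributes {int}.
Term : int int contributes {int}.
Union: FIRST(Term) = { (, int }.

{ (, int }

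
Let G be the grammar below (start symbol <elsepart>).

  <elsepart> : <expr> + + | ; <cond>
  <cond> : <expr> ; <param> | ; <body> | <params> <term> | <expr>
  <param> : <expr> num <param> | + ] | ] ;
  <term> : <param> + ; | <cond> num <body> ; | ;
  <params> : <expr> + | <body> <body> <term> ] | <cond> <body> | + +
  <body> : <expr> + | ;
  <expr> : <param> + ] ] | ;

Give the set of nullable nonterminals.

No nonterminal has an empty production or an RHS whose symbols are all nullable.

{ } (none)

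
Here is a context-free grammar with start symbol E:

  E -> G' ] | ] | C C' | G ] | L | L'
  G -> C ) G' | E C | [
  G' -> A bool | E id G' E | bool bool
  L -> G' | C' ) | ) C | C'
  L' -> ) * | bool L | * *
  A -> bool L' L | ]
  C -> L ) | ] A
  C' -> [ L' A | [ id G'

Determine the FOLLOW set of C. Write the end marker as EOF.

In E -> C C': add FIRST(C') = { [ }.
In G -> C ) G': add FIRST() G') = { ) }.
In G -> E C: C is at the end, add FOLLOW(G) = { ] }.
In L -> ) C: C is at the end, add FOLLOW(L) = { EOF, ), *, [, ], bool, id }.
Union: FOLLOW(C) = { EOF, ), *, [, ], bool, id }.

{ EOF, ), *, [, ], bool, id }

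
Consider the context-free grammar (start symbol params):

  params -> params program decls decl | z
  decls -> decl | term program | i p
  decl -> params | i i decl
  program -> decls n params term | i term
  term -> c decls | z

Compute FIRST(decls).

From decls -> decl: add FIRST(decl) = { i, z }.
From decls -> term program: add FIRST(term) = { c, z }.
decls -> i p contributes {i}.
Union: FIRST(decls) = { c, i, z }.

{ c, i, z }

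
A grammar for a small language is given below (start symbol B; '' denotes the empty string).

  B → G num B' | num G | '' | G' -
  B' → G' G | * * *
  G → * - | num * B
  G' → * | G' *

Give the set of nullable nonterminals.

Directly nullable (have an ''-production): B.
No other nonterminal has a production whose RHS symbols are all nullable.

{ B }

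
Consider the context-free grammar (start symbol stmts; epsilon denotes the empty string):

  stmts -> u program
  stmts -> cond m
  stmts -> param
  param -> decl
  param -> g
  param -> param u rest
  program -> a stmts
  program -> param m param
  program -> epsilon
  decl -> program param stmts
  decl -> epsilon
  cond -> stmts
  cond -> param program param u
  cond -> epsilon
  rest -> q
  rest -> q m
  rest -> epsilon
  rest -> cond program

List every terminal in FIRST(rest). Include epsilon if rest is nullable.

{ a, g, m, q, u, epsilon }

rest -> q contributes {q}.
rest -> q m contributes {q}.
rest -> epsilon contributes epsilon.
From rest -> cond program: cond, program nullable, take FIRST(cond) ∪ FIRST(program) = { a, g, m, u }; also epsilon since the whole RHS is nullable.
Union: FIRST(rest) = { a, g, m, q, u, epsilon }.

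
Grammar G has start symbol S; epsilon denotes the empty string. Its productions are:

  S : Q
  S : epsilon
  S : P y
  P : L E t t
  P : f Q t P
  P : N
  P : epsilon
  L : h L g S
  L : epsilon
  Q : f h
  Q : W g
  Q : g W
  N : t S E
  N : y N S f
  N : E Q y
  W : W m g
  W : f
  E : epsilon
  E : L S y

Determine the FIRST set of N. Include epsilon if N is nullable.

{ f, g, h, t, y }

N : t S E contributes {t}.
N : y N S f contributes {y}.
From N : E Q y: E nullable, take FIRST(E) ∪ FIRST(Q) = { f, g, h, t, y }.
Union: FIRST(N) = { f, g, h, t, y }.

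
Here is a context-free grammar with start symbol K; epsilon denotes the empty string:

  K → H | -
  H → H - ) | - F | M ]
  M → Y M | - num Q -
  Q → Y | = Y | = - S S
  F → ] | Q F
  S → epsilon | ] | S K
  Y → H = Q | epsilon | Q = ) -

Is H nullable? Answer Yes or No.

Nullable nonterminals: Q, S, Y.
No production of H has an RHS whose symbols are all nullable, so H is not nullable.

No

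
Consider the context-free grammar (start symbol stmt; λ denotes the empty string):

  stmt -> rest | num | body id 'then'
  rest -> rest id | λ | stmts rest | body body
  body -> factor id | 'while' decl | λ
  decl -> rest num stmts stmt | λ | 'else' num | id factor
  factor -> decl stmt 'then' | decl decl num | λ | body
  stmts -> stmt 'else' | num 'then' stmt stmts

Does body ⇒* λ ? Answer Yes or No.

body has an λ-production, so body ⇒ λ.

Yes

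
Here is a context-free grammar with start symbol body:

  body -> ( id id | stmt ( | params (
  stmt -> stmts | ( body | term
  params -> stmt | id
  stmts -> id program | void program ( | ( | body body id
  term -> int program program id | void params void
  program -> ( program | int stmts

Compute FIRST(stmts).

{ (, id, int, void }

stmts -> id program contributes {id}.
stmts -> void program ( contributes {void}.
stmts -> ( contributes {(}.
From stmts -> body body id: add FIRST(body) = { (, id, int, void }.
Union: FIRST(stmts) = { (, id, int, void }.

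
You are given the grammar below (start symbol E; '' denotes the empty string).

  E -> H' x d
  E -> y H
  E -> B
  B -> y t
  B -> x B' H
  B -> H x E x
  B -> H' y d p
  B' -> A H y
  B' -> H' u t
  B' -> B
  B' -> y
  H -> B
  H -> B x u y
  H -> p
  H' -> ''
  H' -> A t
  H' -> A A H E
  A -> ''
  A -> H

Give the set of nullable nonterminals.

{ A, H' }

Directly nullable (have an ''-production): H', A.
No other nonterminal has a production whose RHS symbols are all nullable.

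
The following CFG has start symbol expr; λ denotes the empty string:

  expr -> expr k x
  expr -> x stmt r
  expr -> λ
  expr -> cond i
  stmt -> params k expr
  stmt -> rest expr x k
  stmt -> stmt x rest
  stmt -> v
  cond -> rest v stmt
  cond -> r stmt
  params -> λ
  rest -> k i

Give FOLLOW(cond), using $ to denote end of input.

{ i }

In expr -> cond i: add FIRST(i) = { i }.
Union: FOLLOW(cond) = { i }.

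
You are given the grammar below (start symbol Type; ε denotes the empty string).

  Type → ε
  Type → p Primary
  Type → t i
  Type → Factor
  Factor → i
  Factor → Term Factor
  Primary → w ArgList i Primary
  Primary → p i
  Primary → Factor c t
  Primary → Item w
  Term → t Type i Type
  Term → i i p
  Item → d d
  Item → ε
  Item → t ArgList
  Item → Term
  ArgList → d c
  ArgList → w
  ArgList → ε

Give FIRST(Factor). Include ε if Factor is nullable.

Factor → i contributes {i}.
From Factor → Term Factor: add FIRST(Term) = { i, t }.
Union: FIRST(Factor) = { i, t }.

{ i, t }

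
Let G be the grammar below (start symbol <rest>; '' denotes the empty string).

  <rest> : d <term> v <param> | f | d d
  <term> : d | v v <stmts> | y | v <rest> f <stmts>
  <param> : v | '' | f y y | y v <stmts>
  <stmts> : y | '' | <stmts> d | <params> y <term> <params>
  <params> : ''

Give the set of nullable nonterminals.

{ <param>, <params>, <stmts> }

Directly nullable (have an ''-production): <param>, <stmts>, <params>.
No other nonterminal has a production whose RHS symbols are all nullable.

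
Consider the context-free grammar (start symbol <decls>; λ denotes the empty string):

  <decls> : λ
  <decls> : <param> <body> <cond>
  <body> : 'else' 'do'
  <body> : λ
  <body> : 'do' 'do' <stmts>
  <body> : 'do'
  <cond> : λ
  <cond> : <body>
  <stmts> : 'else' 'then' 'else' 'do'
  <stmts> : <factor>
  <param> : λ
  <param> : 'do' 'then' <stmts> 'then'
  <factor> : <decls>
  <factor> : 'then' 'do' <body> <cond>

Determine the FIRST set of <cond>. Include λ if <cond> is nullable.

{ 'do', 'else', λ }

<cond> : λ contributes λ.
From <cond> : <body>: add FIRST(<body>) = { 'do', 'else', λ } (including λ since <body> is nullable).
Union: FIRST(<cond>) = { 'do', 'else', λ }.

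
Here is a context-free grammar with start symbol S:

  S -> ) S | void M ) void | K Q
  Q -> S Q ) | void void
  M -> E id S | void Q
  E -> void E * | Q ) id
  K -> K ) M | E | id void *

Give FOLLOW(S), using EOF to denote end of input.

S is the start symbol, so EOF ∈ FOLLOW(S).
In S -> ) S: S is at the end, add FOLLOW(S) = { EOF, ), id, void }.
In Q -> S Q ): add FIRST(Q )) = { ), id, void }.
In M -> E id S: S is at the end, add FOLLOW(M) = { ), id, void }.
Union: FOLLOW(S) = { EOF, ), id, void }.

{ EOF, ), id, void }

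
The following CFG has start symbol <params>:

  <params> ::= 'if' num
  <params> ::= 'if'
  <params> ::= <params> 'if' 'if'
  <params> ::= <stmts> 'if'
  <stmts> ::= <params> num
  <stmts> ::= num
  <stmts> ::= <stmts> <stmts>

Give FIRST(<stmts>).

From <stmts> ::= <params> num: add FIRST(<params>) = { 'if', num }.
<stmts> ::= num contributes {num}.
From <stmts> ::= <stmts> <stmts>: add FIRST(<stmts>) = { 'if', num }.
Union: FIRST(<stmts>) = { 'if', num }.

{ 'if', num }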